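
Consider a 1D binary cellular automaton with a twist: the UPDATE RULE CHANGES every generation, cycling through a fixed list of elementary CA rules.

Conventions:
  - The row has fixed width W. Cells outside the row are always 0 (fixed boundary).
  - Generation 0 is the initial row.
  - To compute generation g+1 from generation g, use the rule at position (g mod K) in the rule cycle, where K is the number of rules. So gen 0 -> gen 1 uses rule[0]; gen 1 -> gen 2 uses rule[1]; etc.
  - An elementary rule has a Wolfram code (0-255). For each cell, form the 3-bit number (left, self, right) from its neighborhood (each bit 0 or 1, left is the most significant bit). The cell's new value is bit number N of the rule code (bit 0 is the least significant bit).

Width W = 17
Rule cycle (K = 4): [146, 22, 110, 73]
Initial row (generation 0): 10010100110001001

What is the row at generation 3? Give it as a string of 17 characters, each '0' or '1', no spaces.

Answer: 10111101101110011

Derivation:
Gen 0: 10010100110001001
Gen 1 (rule 146): 01100011001010110
Gen 2 (rule 22): 10010100111010001
Gen 3 (rule 110): 10111101101110011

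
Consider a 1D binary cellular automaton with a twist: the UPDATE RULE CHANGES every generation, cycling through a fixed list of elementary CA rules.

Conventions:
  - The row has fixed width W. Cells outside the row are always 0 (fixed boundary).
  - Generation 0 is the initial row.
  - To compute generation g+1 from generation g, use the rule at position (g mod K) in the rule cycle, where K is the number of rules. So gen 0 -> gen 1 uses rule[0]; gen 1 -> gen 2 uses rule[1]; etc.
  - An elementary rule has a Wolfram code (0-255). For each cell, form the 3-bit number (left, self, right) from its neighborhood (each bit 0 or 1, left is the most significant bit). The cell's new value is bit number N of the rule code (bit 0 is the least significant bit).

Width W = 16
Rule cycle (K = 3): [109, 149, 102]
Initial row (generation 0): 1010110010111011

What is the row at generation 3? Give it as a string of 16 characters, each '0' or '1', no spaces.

Gen 0: 1010110010111011
Gen 1 (rule 109): 1111110011101111
Gen 2 (rule 149): 0111101001000110
Gen 3 (rule 102): 1000111011001010

Answer: 1000111011001010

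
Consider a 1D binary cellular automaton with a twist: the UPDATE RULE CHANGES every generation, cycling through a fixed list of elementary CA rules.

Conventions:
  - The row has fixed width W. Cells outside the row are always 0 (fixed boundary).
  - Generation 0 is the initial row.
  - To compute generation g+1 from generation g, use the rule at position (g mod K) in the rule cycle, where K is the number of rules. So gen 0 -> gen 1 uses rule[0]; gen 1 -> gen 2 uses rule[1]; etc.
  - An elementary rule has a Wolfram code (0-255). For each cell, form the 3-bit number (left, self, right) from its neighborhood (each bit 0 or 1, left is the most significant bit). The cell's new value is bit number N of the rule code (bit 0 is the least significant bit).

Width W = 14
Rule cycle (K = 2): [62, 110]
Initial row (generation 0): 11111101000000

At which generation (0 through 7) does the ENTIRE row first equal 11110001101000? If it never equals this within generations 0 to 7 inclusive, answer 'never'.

Gen 0: 11111101000000
Gen 1 (rule 62): 10000011100000
Gen 2 (rule 110): 10000110100000
Gen 3 (rule 62): 11001101110000
Gen 4 (rule 110): 11011111010000
Gen 5 (rule 62): 10110000111000
Gen 6 (rule 110): 11110001101000
Gen 7 (rule 62): 10001011011100

Answer: 6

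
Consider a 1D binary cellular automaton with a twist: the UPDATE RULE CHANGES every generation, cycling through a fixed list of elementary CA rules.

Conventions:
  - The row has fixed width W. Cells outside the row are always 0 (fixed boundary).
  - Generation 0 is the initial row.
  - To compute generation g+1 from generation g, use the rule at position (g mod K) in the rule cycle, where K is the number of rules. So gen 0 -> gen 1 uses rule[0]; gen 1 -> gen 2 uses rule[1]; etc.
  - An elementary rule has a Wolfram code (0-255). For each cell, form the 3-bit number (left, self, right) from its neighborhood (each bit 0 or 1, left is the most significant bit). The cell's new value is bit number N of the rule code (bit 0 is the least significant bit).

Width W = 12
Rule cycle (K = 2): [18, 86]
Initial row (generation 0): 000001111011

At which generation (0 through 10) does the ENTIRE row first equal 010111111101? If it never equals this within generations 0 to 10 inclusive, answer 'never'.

Gen 0: 000001111011
Gen 1 (rule 18): 000010000000
Gen 2 (rule 86): 000111000000
Gen 3 (rule 18): 001000100000
Gen 4 (rule 86): 011101110000
Gen 5 (rule 18): 100000001000
Gen 6 (rule 86): 110000011100
Gen 7 (rule 18): 001000100010
Gen 8 (rule 86): 011101110111
Gen 9 (rule 18): 100000000000
Gen 10 (rule 86): 110000000000

Answer: never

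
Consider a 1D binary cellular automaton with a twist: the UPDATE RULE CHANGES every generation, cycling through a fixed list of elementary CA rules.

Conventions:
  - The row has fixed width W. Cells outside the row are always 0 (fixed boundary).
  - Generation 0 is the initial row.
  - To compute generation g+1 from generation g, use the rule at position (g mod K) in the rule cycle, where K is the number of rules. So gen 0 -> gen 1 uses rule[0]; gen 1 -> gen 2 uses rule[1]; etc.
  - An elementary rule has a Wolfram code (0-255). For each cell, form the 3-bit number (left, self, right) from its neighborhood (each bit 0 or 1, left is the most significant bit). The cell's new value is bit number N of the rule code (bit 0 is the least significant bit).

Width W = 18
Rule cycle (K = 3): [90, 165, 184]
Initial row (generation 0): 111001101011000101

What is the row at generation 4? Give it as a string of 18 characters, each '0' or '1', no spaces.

Gen 0: 111001101011000101
Gen 1 (rule 90): 101111100011101000
Gen 2 (rule 165): 110111001001011011
Gen 3 (rule 184): 101110100100110110
Gen 4 (rule 90): 001010011011110111

Answer: 001010011011110111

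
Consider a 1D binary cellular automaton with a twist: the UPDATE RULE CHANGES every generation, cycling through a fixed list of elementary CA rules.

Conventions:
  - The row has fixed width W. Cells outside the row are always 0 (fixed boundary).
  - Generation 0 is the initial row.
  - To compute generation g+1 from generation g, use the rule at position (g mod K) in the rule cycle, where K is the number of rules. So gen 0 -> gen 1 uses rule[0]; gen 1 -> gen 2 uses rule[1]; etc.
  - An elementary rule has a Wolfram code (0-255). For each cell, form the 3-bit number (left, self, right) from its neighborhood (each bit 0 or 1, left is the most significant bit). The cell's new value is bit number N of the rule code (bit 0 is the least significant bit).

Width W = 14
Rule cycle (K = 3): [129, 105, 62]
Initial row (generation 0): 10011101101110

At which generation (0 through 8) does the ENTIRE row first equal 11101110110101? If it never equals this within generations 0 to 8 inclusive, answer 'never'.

Answer: never

Derivation:
Gen 0: 10011101101110
Gen 1 (rule 129): 00001000000100
Gen 2 (rule 105): 11100011110001
Gen 3 (rule 62): 10010110001011
Gen 4 (rule 129): 00000000100000
Gen 5 (rule 105): 11111110001111
Gen 6 (rule 62): 10000001011000
Gen 7 (rule 129): 00111100000011
Gen 8 (rule 105): 10100101111011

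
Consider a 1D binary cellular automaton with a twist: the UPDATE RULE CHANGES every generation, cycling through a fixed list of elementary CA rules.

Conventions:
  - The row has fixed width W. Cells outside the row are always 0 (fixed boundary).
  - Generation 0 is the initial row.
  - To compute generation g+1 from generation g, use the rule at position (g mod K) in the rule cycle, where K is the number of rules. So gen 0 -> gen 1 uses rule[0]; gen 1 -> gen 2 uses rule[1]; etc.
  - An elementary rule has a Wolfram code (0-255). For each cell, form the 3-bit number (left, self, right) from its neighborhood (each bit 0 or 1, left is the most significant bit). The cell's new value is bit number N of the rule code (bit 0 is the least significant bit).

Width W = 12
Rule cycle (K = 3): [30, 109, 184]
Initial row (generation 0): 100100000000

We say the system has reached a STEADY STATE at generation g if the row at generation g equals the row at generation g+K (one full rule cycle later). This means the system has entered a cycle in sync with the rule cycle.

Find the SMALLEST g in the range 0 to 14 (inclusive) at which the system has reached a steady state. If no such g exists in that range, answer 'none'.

Answer: none

Derivation:
Gen 0: 100100000000
Gen 1 (rule 30): 111110000000
Gen 2 (rule 109): 100010111111
Gen 3 (rule 184): 010001111110
Gen 4 (rule 30): 111011000001
Gen 5 (rule 109): 101111011101
Gen 6 (rule 184): 011110111010
Gen 7 (rule 30): 110000100011
Gen 8 (rule 109): 110110101011
Gen 9 (rule 184): 101101010110
Gen 10 (rule 30): 101001010101
Gen 11 (rule 109): 111001111111
Gen 12 (rule 184): 110101111110
Gen 13 (rule 30): 100101000001
Gen 14 (rule 109): 100111011101
Gen 15 (rule 184): 010110111010
Gen 16 (rule 30): 110100100011
Gen 17 (rule 109): 111100101011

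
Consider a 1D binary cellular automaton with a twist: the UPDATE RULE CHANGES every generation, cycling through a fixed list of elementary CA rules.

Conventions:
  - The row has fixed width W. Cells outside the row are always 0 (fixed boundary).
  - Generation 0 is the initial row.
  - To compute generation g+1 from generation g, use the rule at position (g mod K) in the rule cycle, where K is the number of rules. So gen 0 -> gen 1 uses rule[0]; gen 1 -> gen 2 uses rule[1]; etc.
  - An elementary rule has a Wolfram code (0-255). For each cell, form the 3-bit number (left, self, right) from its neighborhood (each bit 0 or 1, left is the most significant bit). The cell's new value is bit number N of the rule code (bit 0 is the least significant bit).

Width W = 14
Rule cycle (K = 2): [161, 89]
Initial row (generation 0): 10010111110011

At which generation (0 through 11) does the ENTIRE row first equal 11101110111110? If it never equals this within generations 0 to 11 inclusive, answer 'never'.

Answer: never

Derivation:
Gen 0: 10010111110011
Gen 1 (rule 161): 00001011100000
Gen 2 (rule 89): 11100010111111
Gen 3 (rule 161): 01001001011110
Gen 4 (rule 89): 00100100010011
Gen 5 (rule 161): 10000001000000
Gen 6 (rule 89): 01111100111111
Gen 7 (rule 161): 00111000011110
Gen 8 (rule 89): 10101111010011
Gen 9 (rule 161): 01010110100000
Gen 10 (rule 89): 00000110011111
Gen 11 (rule 161): 11110000001110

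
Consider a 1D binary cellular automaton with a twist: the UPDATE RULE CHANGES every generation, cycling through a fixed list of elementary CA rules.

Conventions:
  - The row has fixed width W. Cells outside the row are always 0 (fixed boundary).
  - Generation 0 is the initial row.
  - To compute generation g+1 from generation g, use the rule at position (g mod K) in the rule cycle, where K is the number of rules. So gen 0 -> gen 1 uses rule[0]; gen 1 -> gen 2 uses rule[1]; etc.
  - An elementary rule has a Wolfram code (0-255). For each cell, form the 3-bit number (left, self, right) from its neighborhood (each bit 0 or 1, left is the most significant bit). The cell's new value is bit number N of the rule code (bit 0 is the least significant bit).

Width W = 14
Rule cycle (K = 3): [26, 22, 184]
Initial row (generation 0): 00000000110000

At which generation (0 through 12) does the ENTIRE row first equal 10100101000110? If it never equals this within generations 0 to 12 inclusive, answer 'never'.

Answer: never

Derivation:
Gen 0: 00000000110000
Gen 1 (rule 26): 00000001101000
Gen 2 (rule 22): 00000010001100
Gen 3 (rule 184): 00000001001010
Gen 4 (rule 26): 00000010110001
Gen 5 (rule 22): 00000110001011
Gen 6 (rule 184): 00000101000110
Gen 7 (rule 26): 00001000101101
Gen 8 (rule 22): 00011101100001
Gen 9 (rule 184): 00011011010000
Gen 10 (rule 26): 00110010001000
Gen 11 (rule 22): 01001111011100
Gen 12 (rule 184): 00101110111010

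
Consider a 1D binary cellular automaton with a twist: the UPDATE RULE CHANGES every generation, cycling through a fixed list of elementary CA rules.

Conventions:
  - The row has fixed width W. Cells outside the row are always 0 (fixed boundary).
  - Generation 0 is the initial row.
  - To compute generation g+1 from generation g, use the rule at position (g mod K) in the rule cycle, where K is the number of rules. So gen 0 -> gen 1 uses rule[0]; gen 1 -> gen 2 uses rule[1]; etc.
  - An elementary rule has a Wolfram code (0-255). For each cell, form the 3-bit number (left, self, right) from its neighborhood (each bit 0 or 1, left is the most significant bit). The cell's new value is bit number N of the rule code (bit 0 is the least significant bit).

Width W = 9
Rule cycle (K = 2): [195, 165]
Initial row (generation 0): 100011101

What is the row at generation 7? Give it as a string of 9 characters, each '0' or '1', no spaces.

Gen 0: 100011101
Gen 1 (rule 195): 001101100
Gen 2 (rule 165): 100010001
Gen 3 (rule 195): 001100110
Gen 4 (rule 165): 100000000
Gen 5 (rule 195): 001111111
Gen 6 (rule 165): 100111110
Gen 7 (rule 195): 001011110

Answer: 001011110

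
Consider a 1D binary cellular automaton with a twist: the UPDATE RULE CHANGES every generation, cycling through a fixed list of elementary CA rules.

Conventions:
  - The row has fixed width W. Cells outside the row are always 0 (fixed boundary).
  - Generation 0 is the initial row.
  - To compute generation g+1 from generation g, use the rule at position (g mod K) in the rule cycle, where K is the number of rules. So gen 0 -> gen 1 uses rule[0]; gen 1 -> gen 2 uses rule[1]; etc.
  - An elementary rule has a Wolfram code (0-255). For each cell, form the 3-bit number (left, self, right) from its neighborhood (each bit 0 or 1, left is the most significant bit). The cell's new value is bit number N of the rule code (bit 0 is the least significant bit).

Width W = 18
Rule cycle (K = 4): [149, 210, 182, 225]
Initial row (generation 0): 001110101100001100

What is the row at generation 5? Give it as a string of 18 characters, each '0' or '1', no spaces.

Answer: 111111001110010010

Derivation:
Gen 0: 001110101100001100
Gen 1 (rule 149): 100100100011100011
Gen 2 (rule 210): 011011010101110101
Gen 3 (rule 182): 100100111110101111
Gen 4 (rule 225): 000000011111010111
Gen 5 (rule 149): 111111001110010010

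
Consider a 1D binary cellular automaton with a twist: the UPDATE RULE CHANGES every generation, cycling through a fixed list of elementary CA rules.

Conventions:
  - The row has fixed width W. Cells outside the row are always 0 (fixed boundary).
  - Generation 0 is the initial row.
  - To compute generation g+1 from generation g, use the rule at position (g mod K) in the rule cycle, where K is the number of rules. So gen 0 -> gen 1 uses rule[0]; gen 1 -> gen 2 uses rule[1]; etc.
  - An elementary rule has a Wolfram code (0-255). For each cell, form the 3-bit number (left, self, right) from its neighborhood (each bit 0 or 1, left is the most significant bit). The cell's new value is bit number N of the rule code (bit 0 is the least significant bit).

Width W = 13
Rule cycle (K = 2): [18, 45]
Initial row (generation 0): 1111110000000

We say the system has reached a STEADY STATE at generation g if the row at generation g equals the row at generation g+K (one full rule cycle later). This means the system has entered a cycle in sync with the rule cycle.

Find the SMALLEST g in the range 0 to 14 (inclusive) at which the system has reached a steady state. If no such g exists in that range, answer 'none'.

Gen 0: 1111110000000
Gen 1 (rule 18): 0000001000000
Gen 2 (rule 45): 1111101011111
Gen 3 (rule 18): 0000000000000
Gen 4 (rule 45): 1111111111111
Gen 5 (rule 18): 0000000000000
Gen 6 (rule 45): 1111111111111
Gen 7 (rule 18): 0000000000000
Gen 8 (rule 45): 1111111111111
Gen 9 (rule 18): 0000000000000
Gen 10 (rule 45): 1111111111111
Gen 11 (rule 18): 0000000000000
Gen 12 (rule 45): 1111111111111
Gen 13 (rule 18): 0000000000000
Gen 14 (rule 45): 1111111111111
Gen 15 (rule 18): 0000000000000
Gen 16 (rule 45): 1111111111111

Answer: 3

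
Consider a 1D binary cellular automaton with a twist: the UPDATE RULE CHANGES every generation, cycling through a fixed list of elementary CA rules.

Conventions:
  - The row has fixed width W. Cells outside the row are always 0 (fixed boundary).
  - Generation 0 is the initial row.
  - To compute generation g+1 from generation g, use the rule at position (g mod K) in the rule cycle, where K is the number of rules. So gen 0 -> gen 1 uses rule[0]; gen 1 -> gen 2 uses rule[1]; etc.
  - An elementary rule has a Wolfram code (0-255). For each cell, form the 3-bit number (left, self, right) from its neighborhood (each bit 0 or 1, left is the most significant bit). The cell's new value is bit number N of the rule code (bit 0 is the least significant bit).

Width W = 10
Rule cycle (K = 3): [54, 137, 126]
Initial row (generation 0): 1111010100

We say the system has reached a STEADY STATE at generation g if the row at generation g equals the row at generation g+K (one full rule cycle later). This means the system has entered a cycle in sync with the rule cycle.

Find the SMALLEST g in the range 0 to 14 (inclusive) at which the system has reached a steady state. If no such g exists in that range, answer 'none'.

Answer: 13

Derivation:
Gen 0: 1111010100
Gen 1 (rule 54): 0000111110
Gen 2 (rule 137): 1110111100
Gen 3 (rule 126): 1011100110
Gen 4 (rule 54): 1100011001
Gen 5 (rule 137): 1001010000
Gen 6 (rule 126): 1111111000
Gen 7 (rule 54): 0000000100
Gen 8 (rule 137): 1111110001
Gen 9 (rule 126): 1000011011
Gen 10 (rule 54): 1100100100
Gen 11 (rule 137): 1000000001
Gen 12 (rule 126): 1100000011
Gen 13 (rule 54): 0010000100
Gen 14 (rule 137): 1000110001
Gen 15 (rule 126): 1101111011
Gen 16 (rule 54): 0010000100
Gen 17 (rule 137): 1000110001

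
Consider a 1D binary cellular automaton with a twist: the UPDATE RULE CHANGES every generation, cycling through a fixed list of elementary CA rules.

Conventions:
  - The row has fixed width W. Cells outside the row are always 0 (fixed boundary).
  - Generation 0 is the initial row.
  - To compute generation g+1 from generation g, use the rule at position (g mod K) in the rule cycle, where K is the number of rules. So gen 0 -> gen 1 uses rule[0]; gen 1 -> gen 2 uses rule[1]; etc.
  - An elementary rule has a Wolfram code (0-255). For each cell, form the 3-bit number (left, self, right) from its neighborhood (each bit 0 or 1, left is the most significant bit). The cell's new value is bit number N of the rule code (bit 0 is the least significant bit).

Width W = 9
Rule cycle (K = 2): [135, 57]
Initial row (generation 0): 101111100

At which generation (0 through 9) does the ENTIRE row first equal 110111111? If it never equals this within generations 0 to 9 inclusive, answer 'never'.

Answer: never

Derivation:
Gen 0: 101111100
Gen 1 (rule 135): 100111001
Gen 2 (rule 57): 010100100
Gen 3 (rule 135): 110101101
Gen 4 (rule 57): 101011010
Gen 5 (rule 135): 101000010
Gen 6 (rule 57): 010111001
Gen 7 (rule 135): 110010011
Gen 8 (rule 57): 101001010
Gen 9 (rule 135): 101011010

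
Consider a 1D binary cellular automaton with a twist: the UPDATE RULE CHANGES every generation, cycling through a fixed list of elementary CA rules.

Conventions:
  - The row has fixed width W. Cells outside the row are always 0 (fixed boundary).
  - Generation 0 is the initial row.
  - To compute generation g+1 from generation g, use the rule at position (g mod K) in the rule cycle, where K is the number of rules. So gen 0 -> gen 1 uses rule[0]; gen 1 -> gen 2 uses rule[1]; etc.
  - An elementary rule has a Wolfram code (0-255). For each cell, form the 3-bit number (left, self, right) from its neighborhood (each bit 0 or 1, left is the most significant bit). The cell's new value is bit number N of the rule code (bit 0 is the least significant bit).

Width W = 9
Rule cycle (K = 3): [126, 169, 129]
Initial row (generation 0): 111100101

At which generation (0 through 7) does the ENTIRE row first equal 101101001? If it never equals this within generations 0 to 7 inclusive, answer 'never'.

Gen 0: 111100101
Gen 1 (rule 126): 100111111
Gen 2 (rule 169): 000111110
Gen 3 (rule 129): 110011100
Gen 4 (rule 126): 111110110
Gen 5 (rule 169): 111101100
Gen 6 (rule 129): 011000001
Gen 7 (rule 126): 111100011

Answer: never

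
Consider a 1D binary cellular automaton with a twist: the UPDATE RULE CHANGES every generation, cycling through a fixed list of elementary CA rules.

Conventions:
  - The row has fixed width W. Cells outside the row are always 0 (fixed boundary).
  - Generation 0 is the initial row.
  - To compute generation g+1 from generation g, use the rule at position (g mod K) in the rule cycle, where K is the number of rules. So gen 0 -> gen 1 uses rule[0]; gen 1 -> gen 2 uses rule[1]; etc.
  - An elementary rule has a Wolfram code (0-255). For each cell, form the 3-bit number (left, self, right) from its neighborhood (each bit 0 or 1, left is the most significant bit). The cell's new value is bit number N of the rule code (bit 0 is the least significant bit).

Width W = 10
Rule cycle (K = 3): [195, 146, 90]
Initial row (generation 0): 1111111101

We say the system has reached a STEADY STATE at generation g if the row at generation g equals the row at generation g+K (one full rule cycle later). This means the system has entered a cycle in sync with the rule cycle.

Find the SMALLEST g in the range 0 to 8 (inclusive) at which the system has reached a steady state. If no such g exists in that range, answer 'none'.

Gen 0: 1111111101
Gen 1 (rule 195): 0111111100
Gen 2 (rule 146): 1011111010
Gen 3 (rule 90): 0010001001
Gen 4 (rule 195): 1100110010
Gen 5 (rule 146): 0011001101
Gen 6 (rule 90): 0111111100
Gen 7 (rule 195): 1011111101
Gen 8 (rule 146): 0001111000
Gen 9 (rule 90): 0011001100
Gen 10 (rule 195): 1101010101
Gen 11 (rule 146): 0000000000

Answer: none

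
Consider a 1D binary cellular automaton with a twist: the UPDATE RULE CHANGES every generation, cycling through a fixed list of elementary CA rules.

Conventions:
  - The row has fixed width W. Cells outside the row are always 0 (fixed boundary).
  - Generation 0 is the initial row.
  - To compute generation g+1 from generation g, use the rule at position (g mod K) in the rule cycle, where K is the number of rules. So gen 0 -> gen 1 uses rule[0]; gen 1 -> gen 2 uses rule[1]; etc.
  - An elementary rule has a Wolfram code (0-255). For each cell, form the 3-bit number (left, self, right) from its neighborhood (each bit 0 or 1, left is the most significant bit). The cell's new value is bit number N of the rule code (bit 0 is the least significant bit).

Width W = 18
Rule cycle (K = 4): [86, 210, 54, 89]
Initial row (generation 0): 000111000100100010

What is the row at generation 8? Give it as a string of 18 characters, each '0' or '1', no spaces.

Gen 0: 000111000100100010
Gen 1 (rule 86): 001001101111110111
Gen 2 (rule 210): 010110100111110011
Gen 3 (rule 54): 111001111000001100
Gen 4 (rule 89): 101101001111101111
Gen 5 (rule 86): 100101110000100001
Gen 6 (rule 210): 011000111001010010
Gen 7 (rule 54): 100101000111111111
Gen 8 (rule 89): 010000110100000001

Answer: 010000110100000001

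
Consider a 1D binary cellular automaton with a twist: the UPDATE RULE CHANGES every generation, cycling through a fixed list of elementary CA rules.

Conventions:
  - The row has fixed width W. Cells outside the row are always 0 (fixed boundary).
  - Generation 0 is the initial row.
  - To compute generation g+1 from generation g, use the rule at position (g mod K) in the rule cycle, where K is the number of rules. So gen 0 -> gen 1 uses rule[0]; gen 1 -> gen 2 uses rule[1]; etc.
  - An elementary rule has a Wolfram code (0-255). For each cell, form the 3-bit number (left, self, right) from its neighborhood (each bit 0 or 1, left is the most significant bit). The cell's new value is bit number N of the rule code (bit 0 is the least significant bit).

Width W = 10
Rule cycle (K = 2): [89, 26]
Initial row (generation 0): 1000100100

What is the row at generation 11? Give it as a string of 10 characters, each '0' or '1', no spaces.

Gen 0: 1000100100
Gen 1 (rule 89): 0110010011
Gen 2 (rule 26): 1101101110
Gen 3 (rule 89): 1101101011
Gen 4 (rule 26): 1001000010
Gen 5 (rule 89): 0100111001
Gen 6 (rule 26): 1011100110
Gen 7 (rule 89): 0010110111
Gen 8 (rule 26): 0100100100
Gen 9 (rule 89): 0010010011
Gen 10 (rule 26): 0101101110
Gen 11 (rule 89): 0001101011

Answer: 0001101011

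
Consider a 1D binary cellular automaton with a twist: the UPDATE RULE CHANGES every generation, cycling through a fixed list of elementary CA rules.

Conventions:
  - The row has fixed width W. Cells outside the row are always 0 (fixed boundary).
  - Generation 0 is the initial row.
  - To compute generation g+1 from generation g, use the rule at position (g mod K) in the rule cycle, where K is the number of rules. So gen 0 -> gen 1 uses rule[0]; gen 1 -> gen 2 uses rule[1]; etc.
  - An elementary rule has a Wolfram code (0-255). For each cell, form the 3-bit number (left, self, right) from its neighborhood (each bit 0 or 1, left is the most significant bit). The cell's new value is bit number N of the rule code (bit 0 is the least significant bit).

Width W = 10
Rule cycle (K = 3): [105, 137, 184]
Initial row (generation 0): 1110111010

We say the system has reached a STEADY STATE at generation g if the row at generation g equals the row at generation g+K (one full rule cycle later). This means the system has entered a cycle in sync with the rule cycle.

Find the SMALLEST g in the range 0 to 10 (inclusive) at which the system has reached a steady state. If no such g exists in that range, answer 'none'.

Gen 0: 1110111010
Gen 1 (rule 105): 1011101100
Gen 2 (rule 137): 0011001001
Gen 3 (rule 184): 0010100100
Gen 4 (rule 105): 1001000001
Gen 5 (rule 137): 0000011100
Gen 6 (rule 184): 0000011010
Gen 7 (rule 105): 1111011100
Gen 8 (rule 137): 1110011001
Gen 9 (rule 184): 1101010100
Gen 10 (rule 105): 1110101001
Gen 11 (rule 137): 1100000000
Gen 12 (rule 184): 1010000000
Gen 13 (rule 105): 0100111111

Answer: none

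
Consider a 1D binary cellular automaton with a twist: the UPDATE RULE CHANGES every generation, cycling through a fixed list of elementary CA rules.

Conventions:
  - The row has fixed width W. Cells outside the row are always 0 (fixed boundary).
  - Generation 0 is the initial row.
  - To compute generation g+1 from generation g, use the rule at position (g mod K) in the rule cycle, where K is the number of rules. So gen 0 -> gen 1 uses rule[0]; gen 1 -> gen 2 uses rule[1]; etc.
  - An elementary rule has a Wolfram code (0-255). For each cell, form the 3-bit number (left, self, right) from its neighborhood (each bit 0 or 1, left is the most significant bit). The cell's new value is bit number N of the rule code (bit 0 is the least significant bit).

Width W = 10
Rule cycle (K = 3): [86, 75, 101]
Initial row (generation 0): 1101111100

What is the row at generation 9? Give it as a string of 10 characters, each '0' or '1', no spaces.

Answer: 1001110010

Derivation:
Gen 0: 1101111100
Gen 1 (rule 86): 0100000110
Gen 2 (rule 75): 1001111110
Gen 3 (rule 101): 1000000010
Gen 4 (rule 86): 1100000111
Gen 5 (rule 75): 1101111101
Gen 6 (rule 101): 0110000111
Gen 7 (rule 86): 1011001001
Gen 8 (rule 75): 0011010010
Gen 9 (rule 101): 1001110010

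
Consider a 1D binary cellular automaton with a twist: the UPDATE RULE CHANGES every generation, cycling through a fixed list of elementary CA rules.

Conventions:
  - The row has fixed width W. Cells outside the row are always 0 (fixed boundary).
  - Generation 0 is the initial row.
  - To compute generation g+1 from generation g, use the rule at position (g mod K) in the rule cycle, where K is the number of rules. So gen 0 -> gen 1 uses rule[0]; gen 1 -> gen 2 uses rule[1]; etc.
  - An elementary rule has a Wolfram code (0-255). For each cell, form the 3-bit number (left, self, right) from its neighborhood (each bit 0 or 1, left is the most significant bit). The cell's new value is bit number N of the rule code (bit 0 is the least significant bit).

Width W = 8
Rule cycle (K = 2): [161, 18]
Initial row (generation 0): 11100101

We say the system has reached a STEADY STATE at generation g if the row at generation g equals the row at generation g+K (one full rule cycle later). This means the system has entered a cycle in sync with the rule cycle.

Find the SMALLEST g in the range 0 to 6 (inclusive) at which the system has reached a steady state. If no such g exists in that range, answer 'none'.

Gen 0: 11100101
Gen 1 (rule 161): 01000010
Gen 2 (rule 18): 10100101
Gen 3 (rule 161): 01000010
Gen 4 (rule 18): 10100101
Gen 5 (rule 161): 01000010
Gen 6 (rule 18): 10100101
Gen 7 (rule 161): 01000010
Gen 8 (rule 18): 10100101

Answer: 1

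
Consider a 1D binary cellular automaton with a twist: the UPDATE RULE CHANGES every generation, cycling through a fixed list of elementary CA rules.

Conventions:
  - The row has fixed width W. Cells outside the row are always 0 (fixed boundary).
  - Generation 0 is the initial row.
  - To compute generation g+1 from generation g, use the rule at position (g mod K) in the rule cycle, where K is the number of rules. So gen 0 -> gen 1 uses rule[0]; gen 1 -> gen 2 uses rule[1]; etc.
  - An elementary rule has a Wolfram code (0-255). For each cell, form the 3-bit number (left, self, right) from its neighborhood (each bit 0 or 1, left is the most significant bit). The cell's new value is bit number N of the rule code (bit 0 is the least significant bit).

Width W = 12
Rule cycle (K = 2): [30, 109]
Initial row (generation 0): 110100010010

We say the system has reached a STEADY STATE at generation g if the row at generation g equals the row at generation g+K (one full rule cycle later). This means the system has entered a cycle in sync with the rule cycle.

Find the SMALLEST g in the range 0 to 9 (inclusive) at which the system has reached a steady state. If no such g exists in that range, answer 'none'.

Gen 0: 110100010010
Gen 1 (rule 30): 100110111111
Gen 2 (rule 109): 100111100001
Gen 3 (rule 30): 111100010011
Gen 4 (rule 109): 100101010011
Gen 5 (rule 30): 111101011110
Gen 6 (rule 109): 100111110010
Gen 7 (rule 30): 111100001111
Gen 8 (rule 109): 100101101001
Gen 9 (rule 30): 111101001111
Gen 10 (rule 109): 100111001001
Gen 11 (rule 30): 111100111111

Answer: none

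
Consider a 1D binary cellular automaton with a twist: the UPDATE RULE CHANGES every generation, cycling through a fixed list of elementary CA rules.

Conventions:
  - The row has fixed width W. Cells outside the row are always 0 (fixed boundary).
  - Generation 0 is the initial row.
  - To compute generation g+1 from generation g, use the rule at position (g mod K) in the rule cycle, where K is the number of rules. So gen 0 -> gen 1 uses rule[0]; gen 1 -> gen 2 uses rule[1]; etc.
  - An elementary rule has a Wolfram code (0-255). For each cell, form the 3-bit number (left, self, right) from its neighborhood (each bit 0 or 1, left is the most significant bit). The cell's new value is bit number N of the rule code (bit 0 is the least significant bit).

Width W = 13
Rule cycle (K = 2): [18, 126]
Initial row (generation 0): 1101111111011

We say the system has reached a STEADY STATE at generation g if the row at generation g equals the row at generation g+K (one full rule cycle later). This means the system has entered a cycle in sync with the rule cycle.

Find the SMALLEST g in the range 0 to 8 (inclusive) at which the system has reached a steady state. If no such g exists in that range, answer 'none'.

Gen 0: 1101111111011
Gen 1 (rule 18): 0000000000000
Gen 2 (rule 126): 0000000000000
Gen 3 (rule 18): 0000000000000
Gen 4 (rule 126): 0000000000000
Gen 5 (rule 18): 0000000000000
Gen 6 (rule 126): 0000000000000
Gen 7 (rule 18): 0000000000000
Gen 8 (rule 126): 0000000000000
Gen 9 (rule 18): 0000000000000
Gen 10 (rule 126): 0000000000000

Answer: 1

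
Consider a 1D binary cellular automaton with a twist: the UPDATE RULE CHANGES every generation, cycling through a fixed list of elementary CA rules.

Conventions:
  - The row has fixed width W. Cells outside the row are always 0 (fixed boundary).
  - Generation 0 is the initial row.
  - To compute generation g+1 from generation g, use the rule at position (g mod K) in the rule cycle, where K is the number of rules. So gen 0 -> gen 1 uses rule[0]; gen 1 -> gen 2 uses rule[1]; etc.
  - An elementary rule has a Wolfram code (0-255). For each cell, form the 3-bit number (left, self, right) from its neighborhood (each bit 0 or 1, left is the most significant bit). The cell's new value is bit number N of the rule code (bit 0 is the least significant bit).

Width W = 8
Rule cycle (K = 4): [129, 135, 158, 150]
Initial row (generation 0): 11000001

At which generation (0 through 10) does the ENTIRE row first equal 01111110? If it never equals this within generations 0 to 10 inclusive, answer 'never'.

Answer: never

Derivation:
Gen 0: 11000001
Gen 1 (rule 129): 00011100
Gen 2 (rule 135): 11101001
Gen 3 (rule 158): 11001111
Gen 4 (rule 150): 00110110
Gen 5 (rule 129): 10000000
Gen 6 (rule 135): 10111111
Gen 7 (rule 158): 10111110
Gen 8 (rule 150): 10011101
Gen 9 (rule 129): 00001000
Gen 10 (rule 135): 11111011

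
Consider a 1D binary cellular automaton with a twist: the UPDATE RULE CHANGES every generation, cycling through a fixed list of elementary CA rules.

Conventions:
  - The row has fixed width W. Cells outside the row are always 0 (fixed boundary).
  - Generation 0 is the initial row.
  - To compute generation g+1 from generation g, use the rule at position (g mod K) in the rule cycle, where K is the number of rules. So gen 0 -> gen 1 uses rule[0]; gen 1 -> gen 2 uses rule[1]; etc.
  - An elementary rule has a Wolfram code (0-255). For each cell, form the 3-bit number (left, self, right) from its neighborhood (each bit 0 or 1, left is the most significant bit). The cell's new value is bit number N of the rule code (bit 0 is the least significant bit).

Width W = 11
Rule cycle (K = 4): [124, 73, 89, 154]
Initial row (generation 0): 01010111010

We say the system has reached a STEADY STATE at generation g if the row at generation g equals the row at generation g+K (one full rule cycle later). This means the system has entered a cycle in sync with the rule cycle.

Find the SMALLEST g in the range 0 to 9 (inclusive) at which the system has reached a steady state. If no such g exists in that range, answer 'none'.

Answer: 1

Derivation:
Gen 0: 01010111010
Gen 1 (rule 124): 01111101111
Gen 2 (rule 73): 01000101001
Gen 3 (rule 89): 00110000100
Gen 4 (rule 154): 01101001010
Gen 5 (rule 124): 01111101111
Gen 6 (rule 73): 01000101001
Gen 7 (rule 89): 00110000100
Gen 8 (rule 154): 01101001010
Gen 9 (rule 124): 01111101111
Gen 10 (rule 73): 01000101001
Gen 11 (rule 89): 00110000100
Gen 12 (rule 154): 01101001010
Gen 13 (rule 124): 01111101111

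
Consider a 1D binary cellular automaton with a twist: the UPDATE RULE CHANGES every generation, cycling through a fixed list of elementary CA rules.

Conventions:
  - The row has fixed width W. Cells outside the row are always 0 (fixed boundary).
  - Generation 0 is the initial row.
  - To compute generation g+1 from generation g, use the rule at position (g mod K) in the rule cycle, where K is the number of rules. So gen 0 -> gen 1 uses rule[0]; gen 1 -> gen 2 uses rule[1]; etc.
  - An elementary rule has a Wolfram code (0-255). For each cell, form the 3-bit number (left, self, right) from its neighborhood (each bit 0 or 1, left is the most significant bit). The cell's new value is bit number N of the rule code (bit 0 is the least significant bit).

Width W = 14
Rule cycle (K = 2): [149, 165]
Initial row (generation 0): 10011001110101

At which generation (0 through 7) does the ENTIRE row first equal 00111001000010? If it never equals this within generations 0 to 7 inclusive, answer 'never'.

Answer: 4

Derivation:
Gen 0: 10011001110101
Gen 1 (rule 149): 11000100100101
Gen 2 (rule 165): 00010100100111
Gen 3 (rule 149): 11010110110010
Gen 4 (rule 165): 00111001000010
Gen 5 (rule 149): 10010101111011
Gen 6 (rule 165): 10011110110100
Gen 7 (rule 149): 11001100000111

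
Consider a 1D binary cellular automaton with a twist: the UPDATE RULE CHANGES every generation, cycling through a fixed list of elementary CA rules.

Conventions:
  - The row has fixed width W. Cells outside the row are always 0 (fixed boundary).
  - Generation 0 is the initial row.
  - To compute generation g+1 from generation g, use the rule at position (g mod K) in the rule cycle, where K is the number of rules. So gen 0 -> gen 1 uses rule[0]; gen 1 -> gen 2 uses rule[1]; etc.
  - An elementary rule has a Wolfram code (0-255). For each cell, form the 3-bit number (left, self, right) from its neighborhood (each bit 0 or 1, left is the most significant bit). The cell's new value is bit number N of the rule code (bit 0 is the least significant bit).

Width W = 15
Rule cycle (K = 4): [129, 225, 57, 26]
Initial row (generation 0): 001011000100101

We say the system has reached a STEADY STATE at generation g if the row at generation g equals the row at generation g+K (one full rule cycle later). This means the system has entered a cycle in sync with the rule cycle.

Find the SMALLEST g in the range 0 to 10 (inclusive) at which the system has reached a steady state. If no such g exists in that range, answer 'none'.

Gen 0: 001011000100101
Gen 1 (rule 129): 100000010000000
Gen 2 (rule 225): 001111000111111
Gen 3 (rule 57): 101000110100000
Gen 4 (rule 26): 000101100010000
Gen 5 (rule 129): 110000001000111
Gen 6 (rule 225): 010111100010011
Gen 7 (rule 57): 001100011001010
Gen 8 (rule 26): 011010110110001
Gen 9 (rule 129): 000000000000100
Gen 10 (rule 225): 111111111110001
Gen 11 (rule 57): 100000000001100
Gen 12 (rule 26): 010000000011010
Gen 13 (rule 129): 000111111000000
Gen 14 (rule 225): 110011111011111

Answer: none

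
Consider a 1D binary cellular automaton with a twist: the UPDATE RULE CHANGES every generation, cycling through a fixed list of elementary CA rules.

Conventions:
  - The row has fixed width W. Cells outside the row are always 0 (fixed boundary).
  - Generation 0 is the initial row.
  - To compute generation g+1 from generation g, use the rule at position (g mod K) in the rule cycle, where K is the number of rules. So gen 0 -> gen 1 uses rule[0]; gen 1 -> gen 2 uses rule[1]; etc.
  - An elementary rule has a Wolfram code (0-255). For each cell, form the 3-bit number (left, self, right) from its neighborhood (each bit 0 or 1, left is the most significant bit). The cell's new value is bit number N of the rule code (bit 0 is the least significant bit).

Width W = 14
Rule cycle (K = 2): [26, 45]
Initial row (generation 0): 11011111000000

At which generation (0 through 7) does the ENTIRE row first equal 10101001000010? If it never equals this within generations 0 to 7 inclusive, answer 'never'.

Answer: 5

Derivation:
Gen 0: 11011111000000
Gen 1 (rule 26): 10010000100000
Gen 2 (rule 45): 10010110101111
Gen 3 (rule 26): 01100100001000
Gen 4 (rule 45): 01000101101011
Gen 5 (rule 26): 10101001000010
Gen 6 (rule 45): 11111001011010
Gen 7 (rule 26): 10000110010001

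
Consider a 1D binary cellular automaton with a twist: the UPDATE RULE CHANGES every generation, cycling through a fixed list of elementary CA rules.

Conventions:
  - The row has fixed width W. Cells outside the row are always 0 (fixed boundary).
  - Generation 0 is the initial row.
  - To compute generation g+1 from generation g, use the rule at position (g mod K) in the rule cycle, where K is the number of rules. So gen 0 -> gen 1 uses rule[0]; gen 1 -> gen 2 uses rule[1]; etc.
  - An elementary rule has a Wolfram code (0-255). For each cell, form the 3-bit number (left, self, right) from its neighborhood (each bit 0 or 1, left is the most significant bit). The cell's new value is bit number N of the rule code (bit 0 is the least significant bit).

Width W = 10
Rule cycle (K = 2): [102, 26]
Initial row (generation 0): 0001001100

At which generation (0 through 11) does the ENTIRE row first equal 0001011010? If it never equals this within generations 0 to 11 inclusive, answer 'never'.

Answer: 8

Derivation:
Gen 0: 0001001100
Gen 1 (rule 102): 0011010100
Gen 2 (rule 26): 0110000010
Gen 3 (rule 102): 1010000110
Gen 4 (rule 26): 0001001101
Gen 5 (rule 102): 0011010111
Gen 6 (rule 26): 0110000100
Gen 7 (rule 102): 1010001100
Gen 8 (rule 26): 0001011010
Gen 9 (rule 102): 0011101110
Gen 10 (rule 26): 0110001001
Gen 11 (rule 102): 1010011011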